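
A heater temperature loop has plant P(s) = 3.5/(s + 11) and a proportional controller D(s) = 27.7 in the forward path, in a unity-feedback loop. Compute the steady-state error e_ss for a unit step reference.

The loop is type 0. Static position error constant K_pos = D(0)·P(0) = 27.7·0.3182 = 8.814.
Steady-state error to a unit step: e_ss = 1/(1+K_pos) = 1/9.814 = 0.102.

0.102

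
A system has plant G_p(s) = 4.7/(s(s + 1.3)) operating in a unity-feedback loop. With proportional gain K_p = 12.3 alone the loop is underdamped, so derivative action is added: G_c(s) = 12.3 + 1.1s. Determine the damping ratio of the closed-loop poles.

Forward path: (12.3 + 1.1s)·4.7/(s(s+1.3)). The closed-loop characteristic equation is s² + (1.3 + 4.7·1.1)s + 4.7·12.3 = 0.
That is s² + 6.47s + 57.81 = 0, so ω_n = 7.603 rad/s and ζ = 6.47/(2·7.603) = 0.4255.

ζ = 0.425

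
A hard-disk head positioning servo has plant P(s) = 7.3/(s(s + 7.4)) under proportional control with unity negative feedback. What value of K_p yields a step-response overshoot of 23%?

From %OS = 100·exp(−πζ/√(1−ζ²)) = 23%, ζ = −ln(0.23)/√(π²+ln²(0.23)) = 0.4237.
Characteristic equation s² + 7.4s + 7.3K_p = 0 gives ζ = 7.4/(2√(7.3K_p)).
Setting ζ = 0.4237: √(7.3K_p) = 7.4/(2·0.4237) = 8.732, so K_p = 76.24/7.3 = 10.4.

K_p = 10.4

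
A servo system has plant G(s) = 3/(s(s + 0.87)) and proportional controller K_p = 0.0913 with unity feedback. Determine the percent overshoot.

0.913%

The closed-loop denominator s² + 0.87s + 0.2739 gives ω_n = √0.2739 = 0.5234 and ζ = 0.87/(2ω_n) = 0.8312.
%OS = 100·exp(−πζ/√(1−ζ²)) = 100·exp(−π·0.8312/√0.3091) = 0.913%.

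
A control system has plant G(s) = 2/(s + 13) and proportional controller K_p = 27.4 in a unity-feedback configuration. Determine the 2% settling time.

T_s ≈ 0.059 s

Closed-loop transfer function: T(s) = K_p·G(s)/(1 + K_p·G(s)) = 54.8/(s + 13 + 54.8) = 54.8/(s + 67.8).
Time constant τ = 1/67.8 = 0.01475 s, so the 2% settling time is about 4τ = 0.059 s.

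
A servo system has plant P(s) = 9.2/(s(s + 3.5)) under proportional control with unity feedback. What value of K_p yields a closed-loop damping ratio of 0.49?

Closed-loop characteristic equation: s² + 3.5s + K_p·9.2 = 0.
So ω_n = √(9.2K_p) and 2ζω_n = 3.5, giving ζ = 3.5/(2√(9.2K_p)).
Setting ζ = 0.49: √(9.2K_p) = 3.5/(2·0.49) = 3.571, so K_p = 12.76/9.2 = 1.39.

K_p = 1.39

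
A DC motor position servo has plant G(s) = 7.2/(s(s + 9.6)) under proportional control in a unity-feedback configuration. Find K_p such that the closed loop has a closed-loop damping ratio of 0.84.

Closed-loop characteristic equation: s² + 9.6s + K_p·7.2 = 0.
So ω_n = √(7.2K_p) and 2ζω_n = 9.6, giving ζ = 9.6/(2√(7.2K_p)).
Setting ζ = 0.84: √(7.2K_p) = 9.6/(2·0.84) = 5.714, so K_p = 32.65/7.2 = 4.54.

K_p = 4.54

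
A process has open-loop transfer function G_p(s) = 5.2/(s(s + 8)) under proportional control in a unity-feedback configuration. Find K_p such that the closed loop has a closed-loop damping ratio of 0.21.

Closed-loop characteristic equation: s² + 8s + K_p·5.2 = 0.
So ω_n = √(5.2K_p) and 2ζω_n = 8, giving ζ = 8/(2√(5.2K_p)).
Setting ζ = 0.21: √(5.2K_p) = 8/(2·0.21) = 19.05, so K_p = 362.8/5.2 = 69.8.

K_p = 69.8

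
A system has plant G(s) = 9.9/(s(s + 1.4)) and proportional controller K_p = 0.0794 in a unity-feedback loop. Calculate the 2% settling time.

T_s ≈ 5.71 s

The closed-loop denominator s² + 1.4s + 0.7861 gives ω_n = √0.7861 = 0.8866 and ζ = 1.4/(2ω_n) = 0.7895.
2% settling time T_s ≈ 4/(ζω_n) = 4/0.7 = 5.71 s.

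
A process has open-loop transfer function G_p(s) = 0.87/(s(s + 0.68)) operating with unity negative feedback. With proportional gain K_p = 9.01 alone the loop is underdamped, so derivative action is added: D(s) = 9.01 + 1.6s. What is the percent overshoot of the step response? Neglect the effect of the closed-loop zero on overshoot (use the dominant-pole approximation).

Forward path: (9.01 + 1.6s)·0.87/(s(s+0.68)). The closed-loop characteristic equation is s² + (0.68 + 0.87·1.6)s + 0.87·9.01 = 0.
That is s² + 2.072s + 7.839 = 0, so ω_n = 2.8 rad/s and ζ = 2.072/(2·2.8) = 0.37.
%OS = 100·exp(−πζ/√(1−ζ²)) = 28.6%.

28.6%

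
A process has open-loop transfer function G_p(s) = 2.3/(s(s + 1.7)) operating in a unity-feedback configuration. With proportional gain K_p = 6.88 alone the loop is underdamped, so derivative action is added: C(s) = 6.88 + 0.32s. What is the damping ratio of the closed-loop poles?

ζ = 0.306

Forward path: (6.88 + 0.32s)·2.3/(s(s+1.7)). The closed-loop characteristic equation is s² + (1.7 + 2.3·0.32)s + 2.3·6.88 = 0.
That is s² + 2.436s + 15.82 = 0, so ω_n = 3.978 rad/s and ζ = 2.436/(2·3.978) = 0.3062.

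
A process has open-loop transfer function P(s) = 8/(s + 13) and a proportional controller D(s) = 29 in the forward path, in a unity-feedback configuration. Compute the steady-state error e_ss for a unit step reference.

The loop is type 0. Static position error constant K_pos = D(0)·P(0) = 29·0.6154 = 17.85.
Steady-state error to a unit step: e_ss = 1/(1+K_pos) = 1/18.85 = 0.0531.

0.0531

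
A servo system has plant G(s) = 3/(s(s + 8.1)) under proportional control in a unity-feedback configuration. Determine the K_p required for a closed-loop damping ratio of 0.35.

Closed-loop characteristic equation: s² + 8.1s + K_p·3 = 0.
So ω_n = √(3K_p) and 2ζω_n = 8.1, giving ζ = 8.1/(2√(3K_p)).
Setting ζ = 0.35: √(3K_p) = 8.1/(2·0.35) = 11.57, so K_p = 133.9/3 = 44.6.

K_p = 44.6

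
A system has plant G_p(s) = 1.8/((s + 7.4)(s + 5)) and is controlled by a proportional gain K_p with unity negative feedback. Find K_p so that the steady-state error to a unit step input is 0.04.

K_p = 493

For a type-0 loop with proportional control, e_ss = 1/(1 + K_p·G_p(0)).
G_p(0) = 0.04865. Require 1/(1 + K_p·0.04865) = 0.04, so 1 + 0.04865·K_p = 25.
K_p = (25 − 1)/0.04865 = 493.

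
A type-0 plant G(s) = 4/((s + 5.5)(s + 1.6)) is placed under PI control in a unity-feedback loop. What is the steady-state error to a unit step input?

0

The PI controller's integrator makes the forward path type 1, so e_ss to a step is zero.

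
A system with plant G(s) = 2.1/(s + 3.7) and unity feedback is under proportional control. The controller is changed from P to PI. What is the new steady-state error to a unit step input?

The integrator makes K_pos = lim_{s→0} C(s)G(s) infinite, so e_ss = 1/(1+K_pos) = 0.

0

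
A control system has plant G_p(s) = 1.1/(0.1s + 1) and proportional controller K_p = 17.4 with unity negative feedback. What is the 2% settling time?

Closed loop: T(s) = K_p·G_p/(1+K_p·G_p) = 19.14/(0.1s + 1 + 19.14), with pole at s = −(1 + 19.14)/0.1 = −201.4.
τ = 1/201.4 = 0.004965 s, so 2% settling time ≈ 4τ = 0.0199 s.

T_s ≈ 0.0199 s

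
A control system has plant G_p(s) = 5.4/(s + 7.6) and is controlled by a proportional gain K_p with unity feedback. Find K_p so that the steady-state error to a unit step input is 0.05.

Steady-state error for a unit step on this type-0 loop is 1/(1 + K_p·G_p(0)).
G_p(0) = 0.7105. Require 1/(1 + K_p·0.7105) = 0.05, so 1 + 0.7105·K_p = 20.
K_p = (20 − 1)/0.7105 = 26.7.

K_p = 26.7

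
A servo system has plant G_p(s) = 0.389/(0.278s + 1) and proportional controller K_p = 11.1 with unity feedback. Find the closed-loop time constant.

Closed loop: T(s) = K_p·G_p/(1+K_p·G_p) = 4.318/(0.278s + 1 + 4.318), with pole at s = −(1 + 4.318)/0.278 = −19.13.
Closed-loop time constant τ = 1/19.13 = 0.0523 s.

τ = 0.0523 s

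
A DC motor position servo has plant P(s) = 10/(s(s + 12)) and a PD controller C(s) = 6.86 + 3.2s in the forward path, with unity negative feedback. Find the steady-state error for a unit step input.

0

The open loop C(s)P(s) has a pole at the origin (type 1), so the static position error constant is infinite and e_ss = 1/(1+∞) = 0.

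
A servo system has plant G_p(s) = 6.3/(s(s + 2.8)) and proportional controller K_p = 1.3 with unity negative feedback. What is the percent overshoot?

From 1 + K_pG_p(s) = 0: s² + 2.8s + 8.19 = 0 ⇒ ω_n = 2.862, ζ = 0.4892.
%OS = 100·exp(−πζ/√(1−ζ²)) = 100·exp(−π·0.4892/√0.7607) = 17.2%.

17.2%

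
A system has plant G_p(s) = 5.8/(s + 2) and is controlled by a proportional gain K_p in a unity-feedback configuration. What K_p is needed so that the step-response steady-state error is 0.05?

Steady-state error for a unit step on this type-0 loop is 1/(1 + K_p·G_p(0)).
G_p(0) = 2.9. Require 1/(1 + K_p·2.9) = 0.05, so 1 + 2.9·K_p = 20.
K_p = (20 − 1)/2.9 = 6.55.

K_p = 6.55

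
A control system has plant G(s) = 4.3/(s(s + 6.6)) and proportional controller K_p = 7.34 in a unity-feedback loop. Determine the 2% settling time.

T_s ≈ 1.21 s

From 1 + K_pG(s) = 0: s² + 6.6s + 31.56 = 0 ⇒ ω_n = 5.618, ζ = 0.5874.
2% settling time T_s ≈ 4/(ζω_n) = 4/3.3 = 1.21 s.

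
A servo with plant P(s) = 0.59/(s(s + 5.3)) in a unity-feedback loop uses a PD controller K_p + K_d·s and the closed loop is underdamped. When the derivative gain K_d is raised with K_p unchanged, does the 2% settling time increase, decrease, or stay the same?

decrease

Characteristic equation s² + (5.3 + 0.59K_d)s + 0.59K_p = 0: raising K_d increases ζω_n = (5.3+0.59K_d)/2 while the loop stays underdamped, so T_s ≈ 4/(ζω_n) decreases.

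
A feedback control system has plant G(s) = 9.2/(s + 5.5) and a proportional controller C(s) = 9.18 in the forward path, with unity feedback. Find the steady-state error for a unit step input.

0.0611

The loop is type 0. Static position error constant K_pos = C(0)·G(0) = 9.18·1.673 = 15.36.
Steady-state error to a unit step: e_ss = 1/(1+K_pos) = 1/16.36 = 0.0611.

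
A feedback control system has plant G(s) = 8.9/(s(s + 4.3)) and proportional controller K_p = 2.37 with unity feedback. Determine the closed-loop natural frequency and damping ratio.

ω_n = 4.59 rad/s, ζ = 0.468

1 + K_p·G(s) = 0 gives s² + 4.3s + 21.09 = 0.
Matching s² + 2ζω_n s + ω_n²: ω_n = √21.09 = 4.593 rad/s and 2ζω_n = 4.3, so ζ = 4.3/(2·4.593) = 0.468.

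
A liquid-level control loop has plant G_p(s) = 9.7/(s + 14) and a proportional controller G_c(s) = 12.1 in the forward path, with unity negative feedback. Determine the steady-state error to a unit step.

0.107

The loop is type 0. Static position error constant K_pos = G_c(0)·G_p(0) = 12.1·0.6929 = 8.384.
Steady-state error to a unit step: e_ss = 1/(1+K_pos) = 1/9.384 = 0.107.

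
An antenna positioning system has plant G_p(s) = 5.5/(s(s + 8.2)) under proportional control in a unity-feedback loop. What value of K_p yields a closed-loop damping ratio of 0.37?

K_p = 22.3

Closed-loop characteristic equation: s² + 8.2s + K_p·5.5 = 0.
So ω_n = √(5.5K_p) and 2ζω_n = 8.2, giving ζ = 8.2/(2√(5.5K_p)).
Setting ζ = 0.37: √(5.5K_p) = 8.2/(2·0.37) = 11.08, so K_p = 122.8/5.5 = 22.3.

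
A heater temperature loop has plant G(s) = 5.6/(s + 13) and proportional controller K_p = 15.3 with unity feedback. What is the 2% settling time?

T_s ≈ 0.0405 s

Closed-loop transfer function: T(s) = K_p·G(s)/(1 + K_p·G(s)) = 85.68/(s + 13 + 85.68) = 85.68/(s + 98.68).
Time constant τ = 1/98.68 = 0.01013 s, so the 2% settling time is about 4τ = 0.0405 s.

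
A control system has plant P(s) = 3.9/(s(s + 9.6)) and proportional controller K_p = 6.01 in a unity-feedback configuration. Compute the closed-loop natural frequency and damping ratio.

ω_n = 4.84 rad/s, ζ = 0.991

The closed-loop denominator is s(s+9.6) + 6.01·3.9 = s² + 9.6s + 23.44.
Matching s² + 2ζω_n s + ω_n²: ω_n = √23.44 = 4.841 rad/s and 2ζω_n = 9.6, so ζ = 9.6/(2·4.841) = 0.991.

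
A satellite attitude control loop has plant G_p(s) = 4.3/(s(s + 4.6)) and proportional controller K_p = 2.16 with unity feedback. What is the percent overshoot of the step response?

Closed-loop characteristic equation: s² + 4.6s + 9.288 = 0, so ω_n = 3.048 rad/s and ζ = 4.6/(2·3.048) = 0.7547.
%OS = 100·exp(−πζ/√(1−ζ²)) = 100·exp(−π·0.7547/√0.4304) = 2.7%.

2.7%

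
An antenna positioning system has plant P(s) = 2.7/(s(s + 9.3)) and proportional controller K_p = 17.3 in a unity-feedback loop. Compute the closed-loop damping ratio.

The closed-loop denominator is s(s+9.3) + 17.3·2.7 = s² + 9.3s + 46.71.
So ω_n² = 46.71 ⇒ ω_n = 6.834 rad/s, and ζ = 9.3/(2ω_n) = 0.68.

ζ = 0.68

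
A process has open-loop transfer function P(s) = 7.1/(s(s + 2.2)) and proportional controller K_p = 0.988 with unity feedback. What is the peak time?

From 1 + K_pP(s) = 0: s² + 2.2s + 7.015 = 0 ⇒ ω_n = 2.649, ζ = 0.4153.
Damped frequency ω_d = ω_n√(1−ζ²) = 2.409 rad/s, so peak time T_p = π/ω_d = 1.3 s.

T_p = 1.3 s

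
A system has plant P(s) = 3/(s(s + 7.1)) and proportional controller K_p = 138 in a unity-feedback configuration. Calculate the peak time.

T_p = 0.157 s

From 1 + K_pP(s) = 0: s² + 7.1s + 414 = 0 ⇒ ω_n = 20.35, ζ = 0.1745.
Damped frequency ω_d = ω_n√(1−ζ²) = 20.03 rad/s, so peak time T_p = π/ω_d = 0.157 s.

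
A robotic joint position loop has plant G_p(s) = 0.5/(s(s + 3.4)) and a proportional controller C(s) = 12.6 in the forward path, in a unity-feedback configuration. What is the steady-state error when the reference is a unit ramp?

0.54

The loop has one pole at the origin (type 1). Velocity error constant K_v = lim_{s→0} s·C(s)G_p(s) = 12.6·0.5/3.4 = 1.853.
Steady-state error to a unit ramp: e_ss = 1/K_v = 0.54.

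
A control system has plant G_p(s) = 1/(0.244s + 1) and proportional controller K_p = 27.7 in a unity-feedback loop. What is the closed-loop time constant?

Closed loop: T(s) = K_p·G_p/(1+K_p·G_p) = 27.7/(0.244s + 1 + 27.7), with pole at s = −(1 + 27.7)/0.244 = −117.6.
Closed-loop time constant τ = 1/117.6 = 0.0085 s.

τ = 0.0085 s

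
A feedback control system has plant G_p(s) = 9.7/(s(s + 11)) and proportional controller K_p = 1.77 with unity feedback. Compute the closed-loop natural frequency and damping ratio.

ω_n = 4.14 rad/s, ζ = 1.33

With unity feedback the closed-loop characteristic equation is s² + 11s + 1.77·9.7 = s² + 11s + 17.17 = 0.
So ω_n² = 17.17 ⇒ ω_n = 4.144 rad/s, and ζ = 11/(2ω_n) = 1.33.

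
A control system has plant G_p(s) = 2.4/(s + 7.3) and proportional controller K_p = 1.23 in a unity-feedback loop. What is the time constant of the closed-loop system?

Closed-loop transfer function: T(s) = K_p·G_p(s)/(1 + K_p·G_p(s)) = 2.952/(s + 7.3 + 2.952) = 2.952/(s + 10.25).
Time constant τ = 1/10.25 = 0.0975 s.

τ = 0.0975 s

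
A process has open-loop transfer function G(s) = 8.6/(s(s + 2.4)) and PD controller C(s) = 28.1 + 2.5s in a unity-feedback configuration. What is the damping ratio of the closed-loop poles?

Forward path: (28.1 + 2.5s)·8.6/(s(s+2.4)). The closed-loop characteristic equation is s² + (2.4 + 8.6·2.5)s + 8.6·28.1 = 0.
That is s² + 23.9s + 241.7 = 0, so ω_n = 15.55 rad/s and ζ = 23.9/(2·15.55) = 0.7687.

ζ = 0.769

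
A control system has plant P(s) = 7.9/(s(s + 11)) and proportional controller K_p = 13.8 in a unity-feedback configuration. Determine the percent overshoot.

From 1 + K_pP(s) = 0: s² + 11s + 109 = 0 ⇒ ω_n = 10.44, ζ = 0.5268.
%OS = 100·exp(−πζ/√(1−ζ²)) = 100·exp(−π·0.5268/√0.7225) = 14.3%.

14.3%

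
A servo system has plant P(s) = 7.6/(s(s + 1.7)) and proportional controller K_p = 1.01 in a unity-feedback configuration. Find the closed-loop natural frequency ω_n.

ω_n = 2.77 rad/s

1 + K_p·P(s) = 0 gives s² + 1.7s + 7.676 = 0.
So ω_n² = 7.676 ⇒ ω_n = 2.771 rad/s, and ζ = 1.7/(2ω_n) = 0.307.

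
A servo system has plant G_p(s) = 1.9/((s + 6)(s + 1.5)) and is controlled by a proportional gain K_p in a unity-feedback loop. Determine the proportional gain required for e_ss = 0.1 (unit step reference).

K_p = 42.6

Steady-state error for a unit step on this type-0 loop is 1/(1 + K_p·G_p(0)).
G_p(0) = 0.2111. Require 1/(1 + K_p·0.2111) = 0.1, so 1 + 0.2111·K_p = 10.
K_p = (10 − 1)/0.2111 = 42.6.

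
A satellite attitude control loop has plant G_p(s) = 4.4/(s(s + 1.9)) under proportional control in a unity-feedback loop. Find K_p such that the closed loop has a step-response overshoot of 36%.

K_p = 2.14

From %OS = 100·exp(−πζ/√(1−ζ²)) = 36%, ζ = −ln(0.36)/√(π²+ln²(0.36)) = 0.3093.
Characteristic equation s² + 1.9s + 4.4K_p = 0 gives ζ = 1.9/(2√(4.4K_p)).
Setting ζ = 0.3093: √(4.4K_p) = 1.9/(2·0.3093) = 3.072, so K_p = 9.436/4.4 = 2.14.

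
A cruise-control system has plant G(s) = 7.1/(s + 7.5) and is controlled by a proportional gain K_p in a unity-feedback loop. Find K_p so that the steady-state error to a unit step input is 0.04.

K_p = 25.4

For a type-0 loop with proportional control, e_ss = 1/(1 + K_p·G(0)).
G(0) = 0.9467. Require 1/(1 + K_p·0.9467) = 0.04, so 1 + 0.9467·K_p = 25.
K_p = (25 − 1)/0.9467 = 25.4.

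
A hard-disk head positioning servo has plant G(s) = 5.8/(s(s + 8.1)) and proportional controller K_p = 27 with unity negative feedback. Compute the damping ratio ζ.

ζ = 0.324

1 + K_p·G(s) = 0 gives s² + 8.1s + 156.6 = 0.
So ω_n² = 156.6 ⇒ ω_n = 12.51 rad/s, and ζ = 8.1/(2ω_n) = 0.324.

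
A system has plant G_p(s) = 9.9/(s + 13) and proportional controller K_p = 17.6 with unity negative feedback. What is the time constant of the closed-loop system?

Closed-loop transfer function: T(s) = K_p·G_p(s)/(1 + K_p·G_p(s)) = 174.2/(s + 13 + 174.2) = 174.2/(s + 187.2).
Time constant τ = 1/187.2 = 0.00534 s.

τ = 0.00534 s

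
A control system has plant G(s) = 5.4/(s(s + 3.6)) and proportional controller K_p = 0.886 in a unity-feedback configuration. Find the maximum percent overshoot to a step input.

1.06%

From 1 + K_pG(s) = 0: s² + 3.6s + 4.784 = 0 ⇒ ω_n = 2.187, ζ = 0.8229.
%OS = 100·exp(−πζ/√(1−ζ²)) = 100·exp(−π·0.8229/√0.3228) = 1.06%.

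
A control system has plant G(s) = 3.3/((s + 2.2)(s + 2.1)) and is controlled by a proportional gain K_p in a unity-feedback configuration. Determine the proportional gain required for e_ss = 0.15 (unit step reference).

Steady-state error for a unit step on this type-0 loop is 1/(1 + K_p·G(0)).
G(0) = 0.7143. Require 1/(1 + K_p·0.7143) = 0.15, so 1 + 0.7143·K_p = 6.667.
K_p = (6.667 − 1)/0.7143 = 7.93.

K_p = 7.93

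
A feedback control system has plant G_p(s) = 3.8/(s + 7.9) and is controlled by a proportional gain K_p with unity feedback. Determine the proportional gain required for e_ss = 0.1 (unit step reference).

K_p = 18.7

Steady-state error for a unit step on this type-0 loop is 1/(1 + K_p·G_p(0)).
G_p(0) = 0.481. Require 1/(1 + K_p·0.481) = 0.1, so 1 + 0.481·K_p = 10.
K_p = (10 − 1)/0.481 = 18.7.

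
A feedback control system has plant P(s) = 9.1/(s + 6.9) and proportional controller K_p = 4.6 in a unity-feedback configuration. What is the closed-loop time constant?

τ = 0.0205 s

Closed-loop transfer function: T(s) = K_p·P(s)/(1 + K_p·P(s)) = 41.86/(s + 6.9 + 41.86) = 41.86/(s + 48.76).
Time constant τ = 1/48.76 = 0.0205 s.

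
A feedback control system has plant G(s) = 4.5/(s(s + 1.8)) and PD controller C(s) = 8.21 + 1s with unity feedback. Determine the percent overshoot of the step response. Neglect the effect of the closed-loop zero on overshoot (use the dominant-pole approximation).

14.9%

Forward path: (8.21 + 1s)·4.5/(s(s+1.8)). The closed-loop characteristic equation is s² + (1.8 + 4.5·1)s + 4.5·8.21 = 0.
That is s² + 6.3s + 36.95 = 0, so ω_n = 6.078 rad/s and ζ = 6.3/(2·6.078) = 0.5182.
%OS = 100·exp(−πζ/√(1−ζ²)) = 14.9%.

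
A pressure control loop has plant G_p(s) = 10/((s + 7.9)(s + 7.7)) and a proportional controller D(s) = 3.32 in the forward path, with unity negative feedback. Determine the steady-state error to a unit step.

0.647

The loop is type 0. Static position error constant K_pos = D(0)·G_p(0) = 3.32·0.1644 = 0.5458.
Steady-state error to a unit step: e_ss = 1/(1+K_pos) = 1/1.546 = 0.647.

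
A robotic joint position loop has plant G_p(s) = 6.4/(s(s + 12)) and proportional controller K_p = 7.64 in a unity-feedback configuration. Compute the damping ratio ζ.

With unity feedback the closed-loop characteristic equation is s² + 12s + 7.64·6.4 = s² + 12s + 48.9 = 0.
So ω_n² = 48.9 ⇒ ω_n = 6.993 rad/s, and ζ = 12/(2ω_n) = 0.858.

ζ = 0.858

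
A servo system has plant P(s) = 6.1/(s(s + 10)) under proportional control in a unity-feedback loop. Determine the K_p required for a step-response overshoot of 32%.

From %OS = 100·exp(−πζ/√(1−ζ²)) = 32%, ζ = −ln(0.32)/√(π²+ln²(0.32)) = 0.341.
Characteristic equation s² + 10s + 6.1K_p = 0 gives ζ = 10/(2√(6.1K_p)).
Setting ζ = 0.341: √(6.1K_p) = 10/(2·0.341) = 14.66, so K_p = 215/6.1 = 35.3.

K_p = 35.3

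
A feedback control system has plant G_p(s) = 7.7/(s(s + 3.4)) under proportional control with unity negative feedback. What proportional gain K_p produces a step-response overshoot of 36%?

From %OS = 100·exp(−πζ/√(1−ζ²)) = 36%, ζ = −ln(0.36)/√(π²+ln²(0.36)) = 0.3093.
Characteristic equation s² + 3.4s + 7.7K_p = 0 gives ζ = 3.4/(2√(7.7K_p)).
Setting ζ = 0.3093: √(7.7K_p) = 3.4/(2·0.3093) = 5.497, so K_p = 30.22/7.7 = 3.92.

K_p = 3.92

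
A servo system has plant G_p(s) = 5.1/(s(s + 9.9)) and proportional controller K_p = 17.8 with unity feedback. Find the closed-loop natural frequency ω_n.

With unity feedback the closed-loop characteristic equation is s² + 9.9s + 17.8·5.1 = s² + 9.9s + 90.78 = 0.
So ω_n² = 90.78 ⇒ ω_n = 9.528 rad/s, and ζ = 9.9/(2ω_n) = 0.52.

ω_n = 9.53 rad/s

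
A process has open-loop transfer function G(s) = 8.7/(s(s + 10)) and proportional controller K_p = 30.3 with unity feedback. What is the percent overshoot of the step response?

From 1 + K_pG(s) = 0: s² + 10s + 263.6 = 0 ⇒ ω_n = 16.24, ζ = 0.308.
%OS = 100·exp(−πζ/√(1−ζ²)) = 100·exp(−π·0.308/√0.9052) = 36.2%.

36.2%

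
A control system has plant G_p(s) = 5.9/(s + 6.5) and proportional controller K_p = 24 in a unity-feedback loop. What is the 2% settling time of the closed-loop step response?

Closed-loop transfer function: T(s) = K_p·G_p(s)/(1 + K_p·G_p(s)) = 141.6/(s + 6.5 + 141.6) = 141.6/(s + 148.1).
Time constant τ = 1/148.1 = 0.006752 s, so the 2% settling time is about 4τ = 0.027 s.

T_s ≈ 0.027 s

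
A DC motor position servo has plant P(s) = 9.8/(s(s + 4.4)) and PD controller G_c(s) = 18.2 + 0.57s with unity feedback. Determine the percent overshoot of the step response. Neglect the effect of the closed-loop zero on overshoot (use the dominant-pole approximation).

28.2%

Forward path: (18.2 + 0.57s)·9.8/(s(s+4.4)). The closed-loop characteristic equation is s² + (4.4 + 9.8·0.57)s + 9.8·18.2 = 0.
That is s² + 9.986s + 178.4 = 0, so ω_n = 13.36 rad/s and ζ = 9.986/(2·13.36) = 0.3739.
%OS = 100·exp(−πζ/√(1−ζ²)) = 28.2%.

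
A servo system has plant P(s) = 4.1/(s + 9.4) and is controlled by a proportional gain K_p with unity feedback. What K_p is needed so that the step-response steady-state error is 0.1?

K_p = 20.6

Steady-state error for a unit step on this type-0 loop is 1/(1 + K_p·P(0)).
P(0) = 0.4362. Require 1/(1 + K_p·0.4362) = 0.1, so 1 + 0.4362·K_p = 10.
K_p = (10 − 1)/0.4362 = 20.6.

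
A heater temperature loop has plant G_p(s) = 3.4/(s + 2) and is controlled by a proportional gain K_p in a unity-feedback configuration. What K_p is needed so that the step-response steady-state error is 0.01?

For a type-0 loop with proportional control, e_ss = 1/(1 + K_p·G_p(0)).
G_p(0) = 1.7. Require 1/(1 + K_p·1.7) = 0.01, so 1 + 1.7·K_p = 100.
K_p = (100 − 1)/1.7 = 58.2.

K_p = 58.2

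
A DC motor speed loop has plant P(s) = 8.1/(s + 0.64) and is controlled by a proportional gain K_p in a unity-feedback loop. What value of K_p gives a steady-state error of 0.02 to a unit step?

Steady-state error for a unit step on this type-0 loop is 1/(1 + K_p·P(0)).
P(0) = 12.66. Require 1/(1 + K_p·12.66) = 0.02, so 1 + 12.66·K_p = 50.
K_p = (50 − 1)/12.66 = 3.87.

K_p = 3.87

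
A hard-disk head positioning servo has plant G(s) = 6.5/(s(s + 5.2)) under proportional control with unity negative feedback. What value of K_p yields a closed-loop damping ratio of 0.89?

Closed-loop characteristic equation: s² + 5.2s + K_p·6.5 = 0.
So ω_n = √(6.5K_p) and 2ζω_n = 5.2, giving ζ = 5.2/(2√(6.5K_p)).
Setting ζ = 0.89: √(6.5K_p) = 5.2/(2·0.89) = 2.921, so K_p = 8.534/6.5 = 1.31.

K_p = 1.31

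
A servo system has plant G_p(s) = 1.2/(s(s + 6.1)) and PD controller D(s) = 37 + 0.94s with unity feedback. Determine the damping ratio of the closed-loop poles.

ζ = 0.542

Forward path: (37 + 0.94s)·1.2/(s(s+6.1)). The closed-loop characteristic equation is s² + (6.1 + 1.2·0.94)s + 1.2·37 = 0.
That is s² + 7.228s + 44.4 = 0, so ω_n = 6.663 rad/s and ζ = 7.228/(2·6.663) = 0.5424.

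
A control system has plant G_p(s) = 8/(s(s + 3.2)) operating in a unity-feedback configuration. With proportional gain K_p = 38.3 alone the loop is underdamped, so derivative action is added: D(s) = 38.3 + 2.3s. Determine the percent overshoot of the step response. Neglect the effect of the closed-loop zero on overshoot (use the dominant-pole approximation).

8.52%

Forward path: (38.3 + 2.3s)·8/(s(s+3.2)). The closed-loop characteristic equation is s² + (3.2 + 8·2.3)s + 8·38.3 = 0.
That is s² + 21.6s + 306.4 = 0, so ω_n = 17.5 rad/s and ζ = 21.6/(2·17.5) = 0.617.
%OS = 100·exp(−πζ/√(1−ζ²)) = 8.52%.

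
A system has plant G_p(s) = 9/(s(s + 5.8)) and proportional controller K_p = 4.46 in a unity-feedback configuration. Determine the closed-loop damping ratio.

1 + K_p·G_p(s) = 0 gives s² + 5.8s + 40.14 = 0.
So ω_n² = 40.14 ⇒ ω_n = 6.336 rad/s, and ζ = 5.8/(2ω_n) = 0.458.

ζ = 0.458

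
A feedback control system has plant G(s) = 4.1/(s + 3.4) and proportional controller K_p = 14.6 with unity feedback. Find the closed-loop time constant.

τ = 0.0158 s

Closed-loop transfer function: T(s) = K_p·G(s)/(1 + K_p·G(s)) = 59.86/(s + 3.4 + 59.86) = 59.86/(s + 63.26).
Time constant τ = 1/63.26 = 0.0158 s.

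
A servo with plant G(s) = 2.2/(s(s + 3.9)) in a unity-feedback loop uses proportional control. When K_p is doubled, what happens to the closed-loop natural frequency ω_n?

increase

ω_n = √(2.2·K_p), which grows with K_p.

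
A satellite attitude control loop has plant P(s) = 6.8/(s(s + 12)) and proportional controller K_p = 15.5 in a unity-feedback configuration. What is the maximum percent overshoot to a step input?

10.4%

Closed-loop characteristic equation: s² + 12s + 105.4 = 0, so ω_n = 10.27 rad/s and ζ = 12/(2·10.27) = 0.5844.
%OS = 100·exp(−πζ/√(1−ζ²)) = 100·exp(−π·0.5844/√0.6584) = 10.4%.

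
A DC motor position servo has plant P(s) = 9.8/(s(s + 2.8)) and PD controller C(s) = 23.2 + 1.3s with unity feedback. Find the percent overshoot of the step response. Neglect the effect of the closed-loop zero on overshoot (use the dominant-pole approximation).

Forward path: (23.2 + 1.3s)·9.8/(s(s+2.8)). The closed-loop characteristic equation is s² + (2.8 + 9.8·1.3)s + 9.8·23.2 = 0.
That is s² + 15.54s + 227.4 = 0, so ω_n = 15.08 rad/s and ζ = 15.54/(2·15.08) = 0.5153.
%OS = 100·exp(−πζ/√(1−ζ²)) = 15.1%.

15.1%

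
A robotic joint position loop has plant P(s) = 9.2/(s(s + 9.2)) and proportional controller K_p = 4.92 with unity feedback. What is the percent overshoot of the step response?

5.27%

From 1 + K_pP(s) = 0: s² + 9.2s + 45.26 = 0 ⇒ ω_n = 6.728, ζ = 0.6837.
%OS = 100·exp(−πζ/√(1−ζ²)) = 100·exp(−π·0.6837/√0.5325) = 5.27%.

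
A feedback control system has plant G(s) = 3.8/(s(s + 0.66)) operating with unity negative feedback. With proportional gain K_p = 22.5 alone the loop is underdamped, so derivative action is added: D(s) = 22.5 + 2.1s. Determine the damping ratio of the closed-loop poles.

ζ = 0.467

Forward path: (22.5 + 2.1s)·3.8/(s(s+0.66)). The closed-loop characteristic equation is s² + (0.66 + 3.8·2.1)s + 3.8·22.5 = 0.
That is s² + 8.64s + 85.5 = 0, so ω_n = 9.247 rad/s and ζ = 8.64/(2·9.247) = 0.4672.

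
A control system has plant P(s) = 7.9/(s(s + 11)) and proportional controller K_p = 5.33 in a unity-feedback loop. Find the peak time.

Closed-loop characteristic equation: s² + 11s + 42.11 = 0, so ω_n = 6.489 rad/s and ζ = 11/(2·6.489) = 0.8476.
Damped frequency ω_d = ω_n√(1−ζ²) = 3.443 rad/s, so peak time T_p = π/ω_d = 0.912 s.

T_p = 0.912 s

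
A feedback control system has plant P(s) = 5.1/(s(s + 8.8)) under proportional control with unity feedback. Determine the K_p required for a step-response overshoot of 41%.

From %OS = 100·exp(−πζ/√(1−ζ²)) = 41%, ζ = −ln(0.41)/√(π²+ln²(0.41)) = 0.273.
Characteristic equation s² + 8.8s + 5.1K_p = 0 gives ζ = 8.8/(2√(5.1K_p)).
Setting ζ = 0.273: √(5.1K_p) = 8.8/(2·0.273) = 16.12, so K_p = 259.7/5.1 = 50.9.

K_p = 50.9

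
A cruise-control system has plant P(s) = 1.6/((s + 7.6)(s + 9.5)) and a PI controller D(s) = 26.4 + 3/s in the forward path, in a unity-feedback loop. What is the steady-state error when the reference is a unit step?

The open loop D(s)P(s) has a pole at the origin (type 1), so the static position error constant is infinite and e_ss = 1/(1+∞) = 0.

0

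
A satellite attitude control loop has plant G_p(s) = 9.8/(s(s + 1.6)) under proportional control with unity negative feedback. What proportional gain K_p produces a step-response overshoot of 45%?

K_p = 1.08

From %OS = 100·exp(−πζ/√(1−ζ²)) = 45%, ζ = −ln(0.45)/√(π²+ln²(0.45)) = 0.2463.
Characteristic equation s² + 1.6s + 9.8K_p = 0 gives ζ = 1.6/(2√(9.8K_p)).
Setting ζ = 0.2463: √(9.8K_p) = 1.6/(2·0.2463) = 3.248, so K_p = 10.55/9.8 = 1.08.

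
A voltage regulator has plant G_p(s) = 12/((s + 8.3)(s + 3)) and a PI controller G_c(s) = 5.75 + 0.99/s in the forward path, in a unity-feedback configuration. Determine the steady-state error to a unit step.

The open loop G_c(s)G_p(s) has a pole at the origin (type 1), so the static position error constant is infinite and e_ss = 1/(1+∞) = 0.

0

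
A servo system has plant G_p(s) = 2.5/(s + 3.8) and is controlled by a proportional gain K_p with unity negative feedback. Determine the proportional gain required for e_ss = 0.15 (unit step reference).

The loop is type 0, so e_ss(step) = 1/(1 + K_pos) with K_pos = K_p·G_p(0).
G_p(0) = 0.6579. Require 1/(1 + K_p·0.6579) = 0.15, so 1 + 0.6579·K_p = 6.667.
K_p = (6.667 − 1)/0.6579 = 8.61.

K_p = 8.61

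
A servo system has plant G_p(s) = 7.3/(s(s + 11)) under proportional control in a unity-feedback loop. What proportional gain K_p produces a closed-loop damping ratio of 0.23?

K_p = 78.3

Closed-loop characteristic equation: s² + 11s + K_p·7.3 = 0.
So ω_n = √(7.3K_p) and 2ζω_n = 11, giving ζ = 11/(2√(7.3K_p)).
Setting ζ = 0.23: √(7.3K_p) = 11/(2·0.23) = 23.91, so K_p = 571.8/7.3 = 78.3.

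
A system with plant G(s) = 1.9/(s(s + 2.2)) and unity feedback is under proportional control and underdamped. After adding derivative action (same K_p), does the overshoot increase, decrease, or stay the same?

With PD the characteristic equation becomes s² + (a + K·K_d)s + K·K_p = 0; the damping term grows, ζ rises, overshoot falls.

decrease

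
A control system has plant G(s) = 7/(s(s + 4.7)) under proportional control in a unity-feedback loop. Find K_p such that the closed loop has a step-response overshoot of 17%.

From %OS = 100·exp(−πζ/√(1−ζ²)) = 17%, ζ = −ln(0.17)/√(π²+ln²(0.17)) = 0.4913.
Characteristic equation s² + 4.7s + 7K_p = 0 gives ζ = 4.7/(2√(7K_p)).
Setting ζ = 0.4913: √(7K_p) = 4.7/(2·0.4913) = 4.783, so K_p = 22.88/7 = 3.27.

K_p = 3.27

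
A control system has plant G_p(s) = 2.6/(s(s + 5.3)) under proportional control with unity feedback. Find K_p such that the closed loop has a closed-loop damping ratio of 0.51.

K_p = 10.4

Closed-loop characteristic equation: s² + 5.3s + K_p·2.6 = 0.
So ω_n = √(2.6K_p) and 2ζω_n = 5.3, giving ζ = 5.3/(2√(2.6K_p)).
Setting ζ = 0.51: √(2.6K_p) = 5.3/(2·0.51) = 5.196, so K_p = 27/2.6 = 10.4.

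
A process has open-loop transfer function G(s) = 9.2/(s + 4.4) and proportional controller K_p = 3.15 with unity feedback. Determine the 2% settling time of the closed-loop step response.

T_s ≈ 0.12 s

Closed-loop transfer function: T(s) = K_p·G(s)/(1 + K_p·G(s)) = 28.98/(s + 4.4 + 28.98) = 28.98/(s + 33.38).
Time constant τ = 1/33.38 = 0.02996 s, so the 2% settling time is about 4τ = 0.12 s.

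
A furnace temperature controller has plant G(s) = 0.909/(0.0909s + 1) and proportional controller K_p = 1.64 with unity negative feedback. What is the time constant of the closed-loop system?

τ = 0.0365 s

Closed loop: T(s) = K_p·G/(1+K_p·G) = 1.491/(0.0909s + 1 + 1.491), with pole at s = −(1 + 1.491)/0.0909 = −27.4.
Closed-loop time constant τ = 1/27.4 = 0.0365 s.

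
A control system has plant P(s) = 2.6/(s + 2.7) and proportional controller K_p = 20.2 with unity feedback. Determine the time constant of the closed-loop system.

τ = 0.0181 s

Closed-loop transfer function: T(s) = K_p·P(s)/(1 + K_p·P(s)) = 52.52/(s + 2.7 + 52.52) = 52.52/(s + 55.22).
Time constant τ = 1/55.22 = 0.0181 s.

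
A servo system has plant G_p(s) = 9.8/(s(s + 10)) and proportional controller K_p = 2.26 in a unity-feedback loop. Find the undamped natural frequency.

The closed-loop denominator is s(s+10) + 2.26·9.8 = s² + 10s + 22.15.
So ω_n² = 22.15 ⇒ ω_n = 4.706 rad/s, and ζ = 10/(2ω_n) = 1.06.

ω_n = 4.71 rad/s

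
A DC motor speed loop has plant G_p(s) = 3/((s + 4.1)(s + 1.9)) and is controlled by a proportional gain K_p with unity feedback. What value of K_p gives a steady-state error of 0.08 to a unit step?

For a type-0 loop with proportional control, e_ss = 1/(1 + K_p·G_p(0)).
G_p(0) = 0.3851. Require 1/(1 + K_p·0.3851) = 0.08, so 1 + 0.3851·K_p = 12.5.
K_p = (12.5 − 1)/0.3851 = 29.9.

K_p = 29.9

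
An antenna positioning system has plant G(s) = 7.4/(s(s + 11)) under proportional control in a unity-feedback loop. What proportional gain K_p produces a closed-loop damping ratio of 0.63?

Closed-loop characteristic equation: s² + 11s + K_p·7.4 = 0.
So ω_n = √(7.4K_p) and 2ζω_n = 11, giving ζ = 11/(2√(7.4K_p)).
Setting ζ = 0.63: √(7.4K_p) = 11/(2·0.63) = 8.73, so K_p = 76.22/7.4 = 10.3.

K_p = 10.3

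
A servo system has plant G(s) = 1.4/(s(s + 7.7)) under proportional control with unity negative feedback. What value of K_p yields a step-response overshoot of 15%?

K_p = 39.6

From %OS = 100·exp(−πζ/√(1−ζ²)) = 15%, ζ = −ln(0.15)/√(π²+ln²(0.15)) = 0.5169.
Characteristic equation s² + 7.7s + 1.4K_p = 0 gives ζ = 7.7/(2√(1.4K_p)).
Setting ζ = 0.5169: √(1.4K_p) = 7.7/(2·0.5169) = 7.448, so K_p = 55.47/1.4 = 39.6.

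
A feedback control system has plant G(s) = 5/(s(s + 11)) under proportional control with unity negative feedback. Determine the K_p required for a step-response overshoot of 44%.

From %OS = 100·exp(−πζ/√(1−ζ²)) = 44%, ζ = −ln(0.44)/√(π²+ln²(0.44)) = 0.2528.
Characteristic equation s² + 11s + 5K_p = 0 gives ζ = 11/(2√(5K_p)).
Setting ζ = 0.2528: √(5K_p) = 11/(2·0.2528) = 21.75, so K_p = 473.2/5 = 94.6.

K_p = 94.6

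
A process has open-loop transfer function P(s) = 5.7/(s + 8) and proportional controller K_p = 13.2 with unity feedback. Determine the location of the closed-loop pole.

s = -83.24

Closed-loop transfer function: T(s) = K_p·P(s)/(1 + K_p·P(s)) = 75.24/(s + 8 + 75.24) = 75.24/(s + 83.24).
The closed-loop pole is at s = −83.24.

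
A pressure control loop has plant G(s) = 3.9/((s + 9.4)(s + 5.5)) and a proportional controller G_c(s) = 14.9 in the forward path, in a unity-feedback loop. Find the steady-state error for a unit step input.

The loop is type 0. Static position error constant K_pos = G_c(0)·G(0) = 14.9·0.07544 = 1.124.
Steady-state error to a unit step: e_ss = 1/(1+K_pos) = 1/2.124 = 0.471.

0.471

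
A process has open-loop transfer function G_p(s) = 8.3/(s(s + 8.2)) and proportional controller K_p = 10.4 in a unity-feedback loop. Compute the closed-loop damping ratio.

ζ = 0.441

1 + K_p·G_p(s) = 0 gives s² + 8.2s + 86.32 = 0.
Matching s² + 2ζω_n s + ω_n²: ω_n = √86.32 = 9.291 rad/s and 2ζω_n = 8.2, so ζ = 8.2/(2·9.291) = 0.441.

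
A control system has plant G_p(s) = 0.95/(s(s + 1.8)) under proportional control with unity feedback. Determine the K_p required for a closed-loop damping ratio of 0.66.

Closed-loop characteristic equation: s² + 1.8s + K_p·0.95 = 0.
So ω_n = √(0.95K_p) and 2ζω_n = 1.8, giving ζ = 1.8/(2√(0.95K_p)).
Setting ζ = 0.66: √(0.95K_p) = 1.8/(2·0.66) = 1.364, so K_p = 1.86/0.95 = 1.96.

K_p = 1.96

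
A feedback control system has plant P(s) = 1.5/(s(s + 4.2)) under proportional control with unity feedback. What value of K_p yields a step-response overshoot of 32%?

From %OS = 100·exp(−πζ/√(1−ζ²)) = 32%, ζ = −ln(0.32)/√(π²+ln²(0.32)) = 0.341.
Characteristic equation s² + 4.2s + 1.5K_p = 0 gives ζ = 4.2/(2√(1.5K_p)).
Setting ζ = 0.341: √(1.5K_p) = 4.2/(2·0.341) = 6.159, so K_p = 37.93/1.5 = 25.3.

K_p = 25.3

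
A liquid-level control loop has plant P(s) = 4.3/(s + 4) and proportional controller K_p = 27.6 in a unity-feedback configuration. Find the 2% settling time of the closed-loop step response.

Closed-loop transfer function: T(s) = K_p·P(s)/(1 + K_p·P(s)) = 118.7/(s + 4 + 118.7) = 118.7/(s + 122.7).
Time constant τ = 1/122.7 = 0.008151 s, so the 2% settling time is about 4τ = 0.0326 s.

T_s ≈ 0.0326 s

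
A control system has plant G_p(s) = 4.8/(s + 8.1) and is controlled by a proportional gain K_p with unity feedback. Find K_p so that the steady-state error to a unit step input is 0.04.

Steady-state error for a unit step on this type-0 loop is 1/(1 + K_p·G_p(0)).
G_p(0) = 0.5926. Require 1/(1 + K_p·0.5926) = 0.04, so 1 + 0.5926·K_p = 25.
K_p = (25 − 1)/0.5926 = 40.5.

K_p = 40.5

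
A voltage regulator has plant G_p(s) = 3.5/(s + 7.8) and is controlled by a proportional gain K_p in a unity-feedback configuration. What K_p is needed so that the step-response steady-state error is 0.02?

Steady-state error for a unit step on this type-0 loop is 1/(1 + K_p·G_p(0)).
G_p(0) = 0.4487. Require 1/(1 + K_p·0.4487) = 0.02, so 1 + 0.4487·K_p = 50.
K_p = (50 − 1)/0.4487 = 109.

K_p = 109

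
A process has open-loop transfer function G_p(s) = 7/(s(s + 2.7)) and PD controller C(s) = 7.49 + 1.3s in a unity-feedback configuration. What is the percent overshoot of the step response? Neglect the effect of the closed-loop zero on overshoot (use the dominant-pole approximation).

1.21%

Forward path: (7.49 + 1.3s)·7/(s(s+2.7)). The closed-loop characteristic equation is s² + (2.7 + 7·1.3)s + 7·7.49 = 0.
That is s² + 11.8s + 52.43 = 0, so ω_n = 7.241 rad/s and ζ = 11.8/(2·7.241) = 0.8148.
%OS = 100·exp(−πζ/√(1−ζ²)) = 1.21%.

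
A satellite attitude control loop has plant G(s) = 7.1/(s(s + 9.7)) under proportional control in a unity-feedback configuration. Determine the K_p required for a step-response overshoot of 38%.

K_p = 38.2

From %OS = 100·exp(−πζ/√(1−ζ²)) = 38%, ζ = −ln(0.38)/√(π²+ln²(0.38)) = 0.2943.
Characteristic equation s² + 9.7s + 7.1K_p = 0 gives ζ = 9.7/(2√(7.1K_p)).
Setting ζ = 0.2943: √(7.1K_p) = 9.7/(2·0.2943) = 16.48, so K_p = 271.5/7.1 = 38.2.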